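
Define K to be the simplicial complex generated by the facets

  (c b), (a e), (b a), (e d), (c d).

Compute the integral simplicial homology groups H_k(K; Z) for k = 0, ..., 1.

We work with the vertex ordering a < b < c < d < e. The simplices of K, each written with vertices in increasing order, are:

  0-simplices (5): a, b, c, d, e
  1-simplices (5): ab, ae, bc, cd, de

Hence C_0 ≅ Z^5, C_1 ≅ Z^5.

∂_1: C_1 → C_0 is given by ∂[p,q] = [q] − [p]. For instance
  ∂bc = c − b.
The 5×5 boundary matrix has rank 4 and Smith normal form diag(1,1,1,1).

Now H_k = ker ∂_k / im ∂_{k+1}, so:

  H_0: rank C_0 − rank ∂_1 = 5 − 4 = 1, and the invariant factors of ∂_1 are all 1, so H_0 ≅ Z.
  H_1: rank ker ∂_1 − rank ∂_2 = (5 − 4) − 0 = 1, and there is no ∂_2, so H_1 ≅ Z.

H_0 ≅ Z,  H_1 ≅ Z.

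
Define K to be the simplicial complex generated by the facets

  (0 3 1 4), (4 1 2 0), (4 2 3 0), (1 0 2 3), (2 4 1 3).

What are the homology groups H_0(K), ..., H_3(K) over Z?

Fix the vertex order 0 < 1 < 2 < 3 < 4 and write every simplex with vertices in increasing order. Then dim K = 3 and the simplices of K are:

  0-simplices (5): [0], [1], [2], [3], [4]
  1-simplices (10): [0,1], [0,2], [0,3], [0,4], [1,2], [1,3], [1,4], [2,3], [2,4], [3,4]
  2-simplices (10): [0,1,2], [0,1,3], [0,1,4], [0,2,3], [0,2,4], [0,3,4], [1,2,3], [1,2,4], [1,3,4], [2,3,4]
  3-simplices (5): [0,1,2,3], [0,1,2,4], [0,1,3,4], [0,2,3,4], [1,2,3,4]

giving chain groups C_0 ≅ Z^5, C_1 ≅ Z^10, C_2 ≅ Z^10, C_3 ≅ Z^5.

The boundary map ∂_1: C_1 → C_0 maps an edge to its endpoints' difference, ∂[p,q] = q − p. For instance
  ∂[0,1] = [1] − [0].
As a 5×10 matrix over Z this has rank 4, with invariant factors (1,1,1,1).

The boundary map ∂_2: C_2 → C_1 maps a triangle to the signed sum of its edges. For instance
  ∂[0,1,2] = [1,2] − [0,2] + [0,1],
  ∂[0,1,4] = [1,4] − [0,4] + [0,1].
The resulting 10×10 matrix has rank 6, and its Smith normal form has invariant factors (1,1,1,1,1,1).

∂_3: C_3 → C_2 sends each 3-simplex σ to the alternating sum Σ_i (−1)^i (σ with its i-th vertex removed). For instance
  ∂[1,2,3,4] = [2,3,4] − [1,3,4] + [1,2,4] − [1,2,3],
  ∂[0,1,2,3] = [1,2,3] − [0,2,3] + [0,1,3] − [0,1,2].
As a 10×5 matrix over Z this has rank 4, with invariant factors (1,1,1,1).

Now H_k = ker ∂_k / im ∂_{k+1}, so:

  H_0: rank C_0 − rank ∂_1 = 5 − 4 = 1, and the invariant factors of ∂_1 are all 1, so H_0 ≅ Z.
  H_1: rank ker ∂_1 − rank ∂_2 = (10 − 4) − 6 = 0, and the invariant factors of ∂_2 are all 1, so H_1 ≅ 0.
  H_2: rank ker ∂_2 − rank ∂_3 = (10 − 6) − 4 = 0, and the invariant factors of ∂_3 are all 1, so H_2 ≅ 0.
  H_3: rank ker ∂_3 − rank ∂_4 = (5 − 4) − 0 = 1, and there is no ∂_4, so H_3 ≅ Z.

As a check, the Euler characteristic is 5 − 10 + 10 − 5 = 0, which agrees with 1 − 0 + 0 − 1 = 0.

H_0 ≅ Z,  H_1 = 0,  H_2 = 0,  H_3 ≅ Z.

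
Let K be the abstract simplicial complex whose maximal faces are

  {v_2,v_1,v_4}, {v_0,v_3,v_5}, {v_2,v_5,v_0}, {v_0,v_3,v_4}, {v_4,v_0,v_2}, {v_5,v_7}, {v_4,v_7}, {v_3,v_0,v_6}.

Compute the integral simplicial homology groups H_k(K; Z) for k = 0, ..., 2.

Fix the vertex order v_0 < v_1 < v_2 < v_3 < v_4 < v_5 < v_6 < v_7 and write every simplex with vertices in increasing order. Then dim K = 2 and the simplices of K are:

  0-simplices (8): [v_0], [v_1], [v_2], [v_3], [v_4], [v_5], [v_6], [v_7]
  1-simplices (14): [v_0,v_2], [v_0,v_3], [v_0,v_4], [v_0,v_5], [v_0,v_6], [v_1,v_2], [v_1,v_4], [v_2,v_4], [v_2,v_5], [v_3,v_4], [v_3,v_5], [v_3,v_6], [v_4,v_7], [v_5,v_7]
  2-simplices (6): [v_0,v_2,v_4], [v_0,v_2,v_5], [v_0,v_3,v_4], [v_0,v_3,v_5], [v_0,v_3,v_6], [v_1,v_2,v_4]

giving chain groups C_0 ≅ Z^8, C_1 ≅ Z^14, C_2 ≅ Z^6.

∂_1: C_1 → C_0 is given by ∂[p,q] = [q] − [p].
As a 8×14 matrix over Z this has rank 7, with invariant factors (1,1,1,1,1,1,1).

Boundary ∂_2: C_2 → C_1 sends each 2-simplex [p,q,r] to [q,r] − [p,r] + [p,q]. For instance
  ∂[v_0,v_3,v_5] = [v_3,v_5] − [v_0,v_5] + [v_0,v_3],
  ∂[v_0,v_2,v_5] = [v_2,v_5] − [v_0,v_5] + [v_0,v_2].
This gives a 14×6 integer matrix of rank 6; reducing to Smith normal form yields diagonal entries (1,1,1,1,1,1).

Computing H_k = (kernel of ∂_k) / (image of ∂_{k+1}):

  H_0: rank C_0 − rank ∂_1 = 8 − 7 = 1, and the invariant factors of ∂_1 are all 1, so H_0 = Z.
  H_1: rank ker ∂_1 − rank ∂_2 = (14 − 7) − 6 = 1, and the invariant factors of ∂_2 are all 1, so H_1 = Z.
  H_2: rank ker ∂_2 − rank ∂_3 = (6 − 6) − 0 = 0, and there is no ∂_3, so H_2 = 0.

H_0 ≅ Z,  H_1 ≅ Z,  H_2 = 0.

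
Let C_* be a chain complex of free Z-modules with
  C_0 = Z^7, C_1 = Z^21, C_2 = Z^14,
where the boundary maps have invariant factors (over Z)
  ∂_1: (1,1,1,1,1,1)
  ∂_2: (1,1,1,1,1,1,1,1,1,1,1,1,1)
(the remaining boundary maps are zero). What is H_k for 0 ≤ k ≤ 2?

H_0: b_0 = 7 − 0 − 6 = 1; torsion from ∂_1 factors > 1: none. So H_0 = Z.
H_1: b_1 = 21 − 6 − 13 = 2; torsion from ∂_2 factors > 1: none. So H_1 = Z^2.
H_2: b_2 = 14 − 13 − 0 = 1; torsion from ∂_3 factors > 1: none. So H_2 = Z.

H_0 = Z,  H_1 = Z^2,  H_2 = Z.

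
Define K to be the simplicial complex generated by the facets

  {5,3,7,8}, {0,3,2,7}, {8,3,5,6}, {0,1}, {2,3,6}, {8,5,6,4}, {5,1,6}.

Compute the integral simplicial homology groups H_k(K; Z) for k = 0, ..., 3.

H_0 ≅ Z,  H_1 ≅ Z,  H_2 = 0,  H_3 = 0.

Order the vertices as 0 < 1 < 2 < 3 < 4 < 5 < 6 < 7 < 8. Listing each simplex with vertices in this order, K has dimension 3 with simplices:

  0-simplices (9): [0], [1], [2], [3], [4], [5], [6], [7], [8]
  1-simplices (21): [0,1], [0,2], [0,3], [0,7], [1,5], [1,6], [2,3], [2,6], [2,7], [3,5], [3,6], [3,7], [3,8], [4,5], [4,6], [4,8], [5,6], [5,7], [5,8], [6,8], [7,8]
  2-simplices (16): [0,2,3], [0,2,7], [0,3,7], [1,5,6], [2,3,6], [2,3,7], [3,5,6], [3,5,7], [3,5,8], [3,6,8], [3,7,8], [4,5,6], [4,5,8], [4,6,8], [5,6,8], [5,7,8]
  3-simplices (4): [0,2,3,7], [3,5,6,8], [3,5,7,8], [4,5,6,8]

Hence C_0 ≅ Z^9, C_1 ≅ Z^21, C_2 ≅ Z^16, C_3 ≅ Z^4.

Boundary ∂_1: C_1 → C_0 maps an edge to its endpoints' difference, ∂[p,q] = q − p. For instance
  ∂[4,5] = [5] − [4].
This gives a 9×21 integer matrix of rank 8; reducing to Smith normal form yields diagonal entries (1,1,1,1,1,1,1,1).

Boundary ∂_2: C_2 → C_1 maps a triangle to the signed sum of its edges. For instance
  ∂[4,5,6] = [5,6] − [4,6] + [4,5],
  ∂[2,3,6] = [3,6] − [2,6] + [2,3].
This gives a 21×16 integer matrix of rank 12; reducing to Smith normal form yields diagonal entries (1,1,1,1,1,1,1,1,1,1,1,1).

The boundary map ∂_3: C_3 → C_2 sends each 3-simplex σ to the alternating sum Σ_i (−1)^i (σ with its i-th vertex removed). For instance
  ∂[0,2,3,7] = [2,3,7] − [0,3,7] + [0,2,7] − [0,2,3],
  ∂[3,5,6,8] = [5,6,8] − [3,6,8] + [3,5,8] − [3,5,6].
The 16×4 boundary matrix has rank 4 and Smith normal form diag(1,1,1,1).

Computing H_k = (kernel of ∂_k) / (image of ∂_{k+1}):

  H_0: rank C_0 − rank ∂_1 = 9 − 8 = 1, and the invariant factors of ∂_1 are all 1, so H_0 = Z.
  H_1: rank ker ∂_1 − rank ∂_2 = (21 − 8) − 12 = 1, and the invariant factors of ∂_2 are all 1, so H_1 = Z.
  H_2: rank ker ∂_2 − rank ∂_3 = (16 − 12) − 4 = 0, and the invariant factors of ∂_3 are all 1, so H_2 = 0.
  H_3: rank ker ∂_3 − rank ∂_4 = (4 − 4) − 0 = 0, and there is no ∂_4, so H_3 = 0.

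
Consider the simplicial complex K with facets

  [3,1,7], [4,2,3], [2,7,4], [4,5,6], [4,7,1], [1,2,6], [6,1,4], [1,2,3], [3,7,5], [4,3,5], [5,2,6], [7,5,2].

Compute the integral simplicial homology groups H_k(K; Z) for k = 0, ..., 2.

H_0 ≅ Z,  H_1 ≅ Z/2,  H_2 = 0.

K has 7 vertices, 18 edges, 12 triangles.
rank ∂_0 = 0, rank ∂_1 = 6 ⇒ b_0 = 7 − 0 − 6 = 1; all invariant factors of ∂_1 are 1 so no torsion. So H_0 ≅ Z.
rank ∂_1 = 6, rank ∂_2 = 12 ⇒ b_1 = 18 − 6 − 12 = 0; ∂_2 has invariant factor(s) [2] giving torsion. So H_1 ≅ Z/2.
rank ∂_2 = 12, rank ∂_3 = 0 ⇒ b_2 = 12 − 12 − 0 = 0. So H_2 ≅ 0.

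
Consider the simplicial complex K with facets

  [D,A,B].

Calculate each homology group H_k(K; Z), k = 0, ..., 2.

Take the total order A < B < D on the vertex set. Then K (dimension 2) consists of the simplices:

  0-simplices (3): A, B, D
  1-simplices (3): AB, AD, BD
  2-simplices (1): ABD

giving chain groups C_0 ≅ Z^3, C_1 ≅ Z^3, C_2 ≅ Z^1.

The boundary map ∂_1: C_1 → C_0 sends each edge [p,q] (with p < q) to q − p. For instance
  ∂AB = B − A.
This gives a 3×3 integer matrix of rank 2; reducing to Smith normal form yields diagonal entries (1,1).

The boundary map ∂_2: C_2 → C_1 maps a triangle to the signed sum of its edges. For instance
  ∂ABD = BD − AD + AB.
The 3×1 boundary matrix has rank 1 and Smith normal form diag(1).

From H_k ≅ ker(∂_k) / im(∂_{k+1}) we obtain:

  H_0: rank C_0 − rank ∂_1 = 3 − 2 = 1, and the invariant factors of ∂_1 are all 1, so H_0 = Z.
  H_1: rank ker ∂_1 − rank ∂_2 = (3 − 2) − 1 = 0, and the invariant factors of ∂_2 are all 1, so H_1 = 0.
  H_2: rank ker ∂_2 − rank ∂_3 = (1 − 1) − 0 = 0, and there is no ∂_3, so H_2 = 0.

As a check, the Euler characteristic is 3 − 3 + 1 = 1, which agrees with 1 − 0 + 0 = 1.

H_0 ≅ Z,  H_1 = 0,  H_2 = 0.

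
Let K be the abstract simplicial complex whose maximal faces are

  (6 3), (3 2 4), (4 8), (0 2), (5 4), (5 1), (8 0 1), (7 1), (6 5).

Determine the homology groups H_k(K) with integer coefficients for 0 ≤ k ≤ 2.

K has 9 vertices, 13 edges, 2 triangles.
rank ∂_0 = 0, rank ∂_1 = 8 ⇒ b_0 = 9 − 0 − 8 = 1; all invariant factors of ∂_1 are 1 so no torsion. So H_0 ≅ Z.
rank ∂_1 = 8, rank ∂_2 = 2 ⇒ b_1 = 13 − 8 − 2 = 3; all invariant factors of ∂_2 are 1 so no torsion. So H_1 ≅ Z^3.
rank ∂_2 = 2, rank ∂_3 = 0 ⇒ b_2 = 2 − 2 − 0 = 0. So H_2 ≅ 0.

H_0 ≅ Z,  H_1 ≅ Z^3,  H_2 = 0.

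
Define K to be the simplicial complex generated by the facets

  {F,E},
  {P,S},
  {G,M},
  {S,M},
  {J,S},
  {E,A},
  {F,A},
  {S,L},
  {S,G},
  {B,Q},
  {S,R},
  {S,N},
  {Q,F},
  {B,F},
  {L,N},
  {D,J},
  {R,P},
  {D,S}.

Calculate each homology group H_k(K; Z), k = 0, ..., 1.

H_0 = Z^2,  H_1 = Z^6.

K has 14 vertices, 18 edges.
rank ∂_0 = 0, rank ∂_1 = 12 ⇒ b_0 = 14 − 0 − 12 = 2; all invariant factors of ∂_1 are 1 so no torsion. So H_0 = Z^2.
rank ∂_1 = 12, rank ∂_2 = 0 ⇒ b_1 = 18 − 12 − 0 = 6. So H_1 = Z^6.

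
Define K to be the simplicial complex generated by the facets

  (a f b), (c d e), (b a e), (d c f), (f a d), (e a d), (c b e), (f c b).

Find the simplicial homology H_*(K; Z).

H_0 ≅ Z,  H_1 = 0,  H_2 ≅ Z.

K has 6 vertices, 12 edges, 8 triangles.
rank ∂_0 = 0, rank ∂_1 = 5 ⇒ b_0 = 6 − 0 − 5 = 1; all invariant factors of ∂_1 are 1 so no torsion. So H_0 = Z.
rank ∂_1 = 5, rank ∂_2 = 7 ⇒ b_1 = 12 − 5 − 7 = 0; all invariant factors of ∂_2 are 1 so no torsion. So H_1 = 0.
rank ∂_2 = 7, rank ∂_3 = 0 ⇒ b_2 = 8 − 7 − 0 = 1. So H_2 = Z.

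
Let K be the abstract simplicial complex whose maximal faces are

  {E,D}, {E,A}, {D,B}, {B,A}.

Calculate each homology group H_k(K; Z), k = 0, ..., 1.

Order the vertices as A < B < D < E. Listing each simplex with vertices in this order, K has dimension 1 with simplices:

  0-simplices (4): A, B, D, E
  1-simplices (4): AB, AE, BD, DE

giving chain groups C_0 ≅ Z^4, C_1 ≅ Z^4.

The boundary map ∂_1: C_1 → C_0 is given by ∂[p,q] = [q] − [p]. For instance
  ∂BD = D − B.
This gives a 4×4 integer matrix of rank 3; reducing to Smith normal form yields diagonal entries (1,1,1).

Now H_k = ker ∂_k / im ∂_{k+1}, so:

  H_0: rank C_0 − rank ∂_1 = 4 − 3 = 1, and the invariant factors of ∂_1 are all 1, so H_0 = Z.
  H_1: rank ker ∂_1 − rank ∂_2 = (4 − 3) − 0 = 1, and there is no ∂_2, so H_1 = Z.

H_0 ≅ Z,  H_1 ≅ Z.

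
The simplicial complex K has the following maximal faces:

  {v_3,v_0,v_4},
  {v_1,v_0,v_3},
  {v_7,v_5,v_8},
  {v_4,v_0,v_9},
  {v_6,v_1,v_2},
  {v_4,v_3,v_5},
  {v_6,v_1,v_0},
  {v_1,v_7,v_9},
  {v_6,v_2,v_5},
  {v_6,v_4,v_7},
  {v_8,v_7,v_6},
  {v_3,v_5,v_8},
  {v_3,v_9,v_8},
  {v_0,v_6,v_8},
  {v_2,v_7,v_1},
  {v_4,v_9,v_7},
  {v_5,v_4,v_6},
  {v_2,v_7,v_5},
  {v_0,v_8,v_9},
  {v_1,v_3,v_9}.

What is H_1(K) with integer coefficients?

H_1 ≅ Z × Z/2.

We work with the vertex ordering v_0 < v_1 < v_2 < v_3 < v_4 < v_5 < v_6 < v_7 < v_8 < v_9. The simplices of K, each written with vertices in increasing order, are:

  0-simplices (10): [v_0], [v_1], [v_2], [v_3], [v_4], [v_5], [v_6], [v_7], [v_8], [v_9]
  1-simplices (30): (30 of them)
  2-simplices (20): (20 of them)

giving chain groups C_0 ≅ Z^10, C_1 ≅ Z^30, C_2 ≅ Z^20.

The boundary map ∂_1: C_1 → C_0 maps an edge to its endpoints' difference, ∂[p,q] = q − p. For instance
  ∂[v_0,v_8] = [v_8] − [v_0].
As a 10×30 matrix over Z this has rank 9, with invariant factors (1,1,1,1,1,1,1,1,1).

∂_2: C_2 → C_1 acts by ∂[p,q,r] = [q,r] − [p,r] + [p,q]. For instance
  ∂[v_2,v_5,v_6] = [v_5,v_6] − [v_2,v_6] + [v_2,v_5],
  ∂[v_3,v_5,v_8] = [v_5,v_8] − [v_3,v_8] + [v_3,v_5].
As a 30×20 matrix over Z this has rank 20, with invariant factors (1,1,1,1,1,1,1,1,1,1,1,1,1,1,1,1,1,1,1,2).

Reading off H_k = ker ∂_k / im ∂_{k+1}:

  H_1: rank ker ∂_1 − rank ∂_2 = (30 − 9) − 20 = 1, and ∂_2 has invariant factor 2 > 1, so H_1 = Z × Z/2.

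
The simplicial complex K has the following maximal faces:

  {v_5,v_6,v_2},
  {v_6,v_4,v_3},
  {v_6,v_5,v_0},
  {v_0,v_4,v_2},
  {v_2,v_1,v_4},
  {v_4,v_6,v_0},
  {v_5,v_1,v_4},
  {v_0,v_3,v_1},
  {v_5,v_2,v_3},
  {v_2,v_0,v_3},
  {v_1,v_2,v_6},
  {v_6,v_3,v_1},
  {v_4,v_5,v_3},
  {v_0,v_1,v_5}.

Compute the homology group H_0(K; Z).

H_0 = Z.

We work with the vertex ordering v_0 < v_1 < v_2 < v_3 < v_4 < v_5 < v_6. The simplices of K, each written with vertices in increasing order, are:

  0-simplices (7): [v_0], [v_1], [v_2], [v_3], [v_4], [v_5], [v_6]
  1-simplices (21): (21 of them)
  2-simplices (14): (14 of them)

giving chain groups C_0 ≅ Z^7, C_1 ≅ Z^21, C_2 ≅ Z^14.

The boundary map ∂_1: C_1 → C_0 sends each edge [p,q] (with p < q) to q − p. For instance
  ∂[v_1,v_6] = [v_6] − [v_1].
The 7×21 boundary matrix has rank 6 and Smith normal form diag(1,1,1,1,1,1).

The boundary map ∂_2: C_2 → C_1 maps a triangle to the signed sum of its edges. For instance
  ∂[v_1,v_2,v_4] = [v_2,v_4] − [v_1,v_4] + [v_1,v_2],
  ∂[v_1,v_3,v_6] = [v_3,v_6] − [v_1,v_6] + [v_1,v_3].
The 21×14 boundary matrix has rank 13 and Smith normal form diag(1,1,1,1,1,1,1,1,1,1,1,1,1).

Now H_k = ker ∂_k / im ∂_{k+1}, so:

  H_0: rank C_0 − rank ∂_1 = 7 − 6 = 1, and the invariant factors of ∂_1 are all 1, so H_0 ≅ Z.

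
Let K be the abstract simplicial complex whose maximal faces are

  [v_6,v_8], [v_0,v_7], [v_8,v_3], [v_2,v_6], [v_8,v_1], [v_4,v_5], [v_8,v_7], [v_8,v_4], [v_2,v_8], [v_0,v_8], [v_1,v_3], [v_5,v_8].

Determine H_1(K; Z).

We work with the vertex ordering v_0 < v_1 < v_2 < v_3 < v_4 < v_5 < v_6 < v_7 < v_8. The simplices of K, each written with vertices in increasing order, are:

  0-simplices (9): [v_0], [v_1], [v_2], [v_3], [v_4], [v_5], [v_6], [v_7], [v_8]
  1-simplices (12): [v_0,v_7], [v_0,v_8], [v_1,v_3], [v_1,v_8], [v_2,v_6], [v_2,v_8], [v_3,v_8], [v_4,v_5], [v_4,v_8], [v_5,v_8], [v_6,v_8], [v_7,v_8]

so the chain groups are C_0 ≅ Z^9, C_1 ≅ Z^12.

Boundary ∂_1: C_1 → C_0 maps an edge to its endpoints' difference, ∂[p,q] = q − p.
The resulting 9×12 matrix has rank 8, and its Smith normal form has invariant factors (1,1,1,1,1,1,1,1).

Computing H_k = (kernel of ∂_k) / (image of ∂_{k+1}):

  H_1: rank ker ∂_1 − rank ∂_2 = (12 − 8) − 0 = 4, and there is no ∂_2, so H_1 ≅ Z^4.

H_1 = Z^4.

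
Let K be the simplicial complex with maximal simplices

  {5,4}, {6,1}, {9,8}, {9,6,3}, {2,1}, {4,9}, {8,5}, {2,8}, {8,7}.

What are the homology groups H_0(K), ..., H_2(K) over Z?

H_0 ≅ Z,  H_1 ≅ Z^2,  H_2 = 0.

We work with the vertex ordering 1 < 2 < 3 < 4 < 5 < 6 < 7 < 8 < 9. The simplices of K, each written with vertices in increasing order, are:

  0-simplices (9): [1], [2], [3], [4], [5], [6], [7], [8], [9]
  1-simplices (11): [1,2], [1,6], [2,8], [3,6], [3,9], [4,5], [4,9], [5,8], [6,9], [7,8], [8,9]
  2-simplices (1): [3,6,9]

giving chain groups C_0 ≅ Z^9, C_1 ≅ Z^11, C_2 ≅ Z^1.

The boundary map ∂_1: C_1 → C_0 maps an edge to its endpoints' difference, ∂[p,q] = q − p.
As a 9×11 matrix over Z this has rank 8, with invariant factors (1,1,1,1,1,1,1,1).

The boundary map ∂_2: C_2 → C_1 sends each 2-simplex [p,q,r] to [q,r] − [p,r] + [p,q]. For instance
  ∂[3,6,9] = [6,9] − [3,9] + [3,6].
This gives a 11×1 integer matrix of rank 1; reducing to Smith normal form yields diagonal entries (1).

From H_k ≅ ker(∂_k) / im(∂_{k+1}) we obtain:

  H_0: rank C_0 − rank ∂_1 = 9 − 8 = 1, and the invariant factors of ∂_1 are all 1, so H_0 = Z.
  H_1: rank ker ∂_1 − rank ∂_2 = (11 − 8) − 1 = 2, and the invariant factors of ∂_2 are all 1, so H_1 = Z^2.
  H_2: rank ker ∂_2 − rank ∂_3 = (1 − 1) − 0 = 0, and there is no ∂_3, so H_2 = 0.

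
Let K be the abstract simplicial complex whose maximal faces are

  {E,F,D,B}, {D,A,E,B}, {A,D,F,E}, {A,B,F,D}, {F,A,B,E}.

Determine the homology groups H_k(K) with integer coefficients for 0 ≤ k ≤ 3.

H_0 = Z,  H_1 = 0,  H_2 = 0,  H_3 = Z.

Order the vertices as A < B < D < E < F. Listing each simplex with vertices in this order, K has dimension 3 with simplices:

  0-simplices (5): A, B, D, E, F
  1-simplices (10): AB, AD, AE, AF, BD, BE, BF, DE, DF, EF
  2-simplices (10): ABD, ABE, ABF, ADE, ADF, AEF, BDE, BDF, BEF, DEF
  3-simplices (5): ABDE, ABDF, ABEF, ADEF, BDEF

giving chain groups C_0 ≅ Z^5, C_1 ≅ Z^10, C_2 ≅ Z^10, C_3 ≅ Z^5.

∂_1: C_1 → C_0 is given by ∂[p,q] = [q] − [p].
The resulting 5×10 matrix has rank 4, and its Smith normal form has invariant factors (1,1,1,1).

The boundary map ∂_2: C_2 → C_1 sends each 2-simplex [p,q,r] to [q,r] − [p,r] + [p,q]. For instance
  ∂ABE = BE − AE + AB,
  ∂ADE = DE − AE + AD.
As a 10×10 matrix over Z this has rank 6, with invariant factors (1,1,1,1,1,1).

∂_3: C_3 → C_2 sends each 3-simplex σ to the alternating sum Σ_i (−1)^i (σ with its i-th vertex removed). For instance
  ∂ABDE = BDE − ADE + ABE − ABD,
  ∂ABDF = BDF − ADF + ABF − ABD.
As a 10×5 matrix over Z this has rank 4, with invariant factors (1,1,1,1).

Computing H_k = (kernel of ∂_k) / (image of ∂_{k+1}):

  H_0: rank C_0 − rank ∂_1 = 5 − 4 = 1, and the invariant factors of ∂_1 are all 1, so H_0 = Z.
  H_1: rank ker ∂_1 − rank ∂_2 = (10 − 4) − 6 = 0, and the invariant factors of ∂_2 are all 1, so H_1 = 0.
  H_2: rank ker ∂_2 − rank ∂_3 = (10 − 6) − 4 = 0, and the invariant factors of ∂_3 are all 1, so H_2 = 0.
  H_3: rank ker ∂_3 − rank ∂_4 = (5 − 4) − 0 = 1, and there is no ∂_4, so H_3 = Z.

As a check, the Euler characteristic is 5 − 10 + 10 − 5 = 0, which agrees with 1 − 0 + 0 − 1 = 0.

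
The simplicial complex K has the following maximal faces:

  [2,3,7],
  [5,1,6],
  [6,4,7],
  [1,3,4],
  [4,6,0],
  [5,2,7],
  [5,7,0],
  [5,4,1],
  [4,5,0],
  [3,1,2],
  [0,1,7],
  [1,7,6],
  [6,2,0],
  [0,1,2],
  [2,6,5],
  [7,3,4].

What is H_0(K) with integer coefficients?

K has 8 vertices, 24 edges, 16 triangles.
rank ∂_0 = 0, rank ∂_1 = 7 ⇒ b_0 = 8 − 0 − 7 = 1; all invariant factors of ∂_1 are 1 so no torsion. So H_0 ≅ Z.

H_0 ≅ Z.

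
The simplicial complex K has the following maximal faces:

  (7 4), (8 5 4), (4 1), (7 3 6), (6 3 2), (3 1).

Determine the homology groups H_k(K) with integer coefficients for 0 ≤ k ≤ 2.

H_0 = Z,  H_1 = Z,  H_2 = 0.

K has 8 vertices, 11 edges, 3 triangles.
rank ∂_0 = 0, rank ∂_1 = 7 ⇒ b_0 = 8 − 0 − 7 = 1; all invariant factors of ∂_1 are 1 so no torsion. So H_0 ≅ Z.
rank ∂_1 = 7, rank ∂_2 = 3 ⇒ b_1 = 11 − 7 − 3 = 1; all invariant factors of ∂_2 are 1 so no torsion. So H_1 ≅ Z.
rank ∂_2 = 3, rank ∂_3 = 0 ⇒ b_2 = 3 − 3 − 0 = 0. So H_2 ≅ 0.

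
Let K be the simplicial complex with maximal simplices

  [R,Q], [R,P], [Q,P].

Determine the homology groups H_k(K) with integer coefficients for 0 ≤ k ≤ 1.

H_0 ≅ Z,  H_1 ≅ Z.

K has 3 vertices, 3 edges.
rank ∂_0 = 0, rank ∂_1 = 2 ⇒ b_0 = 3 − 0 − 2 = 1; all invariant factors of ∂_1 are 1 so no torsion. So H_0 ≅ Z.
rank ∂_1 = 2, rank ∂_2 = 0 ⇒ b_1 = 3 − 2 − 0 = 1. So H_1 ≅ Z.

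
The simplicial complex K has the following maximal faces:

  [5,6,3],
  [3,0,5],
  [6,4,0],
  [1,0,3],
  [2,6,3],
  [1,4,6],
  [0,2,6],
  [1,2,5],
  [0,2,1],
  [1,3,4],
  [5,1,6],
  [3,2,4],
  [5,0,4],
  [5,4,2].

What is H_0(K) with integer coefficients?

H_0 ≅ Z.

Take the total order 0 < 1 < 2 < 3 < 4 < 5 < 6 on the vertex set. Then K (dimension 2) consists of the simplices:

  0-simplices (7): [0], [1], [2], [3], [4], [5], [6]
  1-simplices (21): [0,1], [0,2], [0,3], [0,4], [0,5], [0,6], [1,2], [1,3], [1,4], [1,5], [1,6], [2,3], [2,4], [2,5], [2,6], [3,4], [3,5], [3,6], [4,5], [4,6], [5,6]
  2-simplices (14): [0,1,2], [0,1,3], [0,2,6], [0,3,5], [0,4,5], [0,4,6], [1,2,5], [1,3,4], [1,4,6], [1,5,6], [2,3,4], [2,3,6], [2,4,5], [3,5,6]

so the chain groups are C_0 ≅ Z^7, C_1 ≅ Z^21, C_2 ≅ Z^14.

The boundary map ∂_1: C_1 → C_0 maps an edge to its endpoints' difference, ∂[p,q] = q − p. For instance
  ∂[3,6] = [6] − [3].
The resulting 7×21 matrix has rank 6, and its Smith normal form has invariant factors (1,1,1,1,1,1).

The boundary map ∂_2: C_2 → C_1 acts by ∂[p,q,r] = [q,r] − [p,r] + [p,q]. For instance
  ∂[0,2,6] = [2,6] − [0,6] + [0,2],
  ∂[2,3,6] = [3,6] − [2,6] + [2,3].
This gives a 21×14 integer matrix of rank 13; reducing to Smith normal form yields diagonal entries (1,1,1,1,1,1,1,1,1,1,1,1,1).

Now H_k = ker ∂_k / im ∂_{k+1}, so:

  H_0: rank C_0 − rank ∂_1 = 7 − 6 = 1, and the invariant factors of ∂_1 are all 1, so H_0 ≅ Z.

(K is a triangulation of the torus T^2.)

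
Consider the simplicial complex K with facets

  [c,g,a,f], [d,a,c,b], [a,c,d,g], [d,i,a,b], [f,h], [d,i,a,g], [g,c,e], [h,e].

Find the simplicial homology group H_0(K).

We work with the vertex ordering a < b < c < d < e < f < g < h < i. The simplices of K, each written with vertices in increasing order, are:

  0-simplices (9): a, b, c, d, e, f, g, h, i
  1-simplices (20): ab, ac, ad, af, ag, ai, bc, bd, bi, cd, ce, cf, cg, dg, di, eg, eh, fg, fh, gi
  2-simplices (16): abc, abd, abi, acd, acf, acg, adg, adi, afg, agi, bcd, bdi, cdg, ceg, cfg, dgi
  3-simplices (5): abcd, abdi, acdg, acfg, adgi

so the chain groups are C_0 ≅ Z^9, C_1 ≅ Z^20, C_2 ≅ Z^16, C_3 ≅ Z^5.

The boundary map ∂_1: C_1 → C_0 sends each edge [p,q] (with p < q) to q − p.
The resulting 9×20 matrix has rank 8, and its Smith normal form has invariant factors (1,1,1,1,1,1,1,1).

The boundary map ∂_2: C_2 → C_1 sends each 2-simplex [p,q,r] to [q,r] − [p,r] + [p,q]. For instance
  ∂cdg = dg − cg + cd,
  ∂abc = bc − ac + ab.
The 20×16 boundary matrix has rank 11 and Smith normal form diag(1,1,1,1,1,1,1,1,1,1,1).

∂_3: C_3 → C_2 sends each 3-simplex σ to the alternating sum Σ_i (−1)^i (σ with its i-th vertex removed). For instance
  ∂abcd = bcd − acd + abd − abc,
  ∂acdg = cdg − adg + acg − acd.
The 16×5 boundary matrix has rank 5 and Smith normal form diag(1,1,1,1,1).

Reading off H_k = ker ∂_k / im ∂_{k+1}:

  H_0: rank C_0 − rank ∂_1 = 9 − 8 = 1, and the invariant factors of ∂_1 are all 1, so H_0 = Z.

H_0 ≅ Z.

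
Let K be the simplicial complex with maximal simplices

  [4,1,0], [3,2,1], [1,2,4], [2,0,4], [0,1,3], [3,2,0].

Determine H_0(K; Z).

H_0 = Z.

Fix the vertex order 0 < 1 < 2 < 3 < 4 and write every simplex with vertices in increasing order. Then dim K = 2 and the simplices of K are:

  0-simplices (5): [0], [1], [2], [3], [4]
  1-simplices (9): [0,1], [0,2], [0,3], [0,4], [1,2], [1,3], [1,4], [2,3], [2,4]
  2-simplices (6): [0,1,3], [0,1,4], [0,2,3], [0,2,4], [1,2,3], [1,2,4]

so the chain groups are C_0 ≅ Z^5, C_1 ≅ Z^9, C_2 ≅ Z^6.

Boundary ∂_1: C_1 → C_0 is given by ∂[p,q] = [q] − [p].
This gives a 5×9 integer matrix of rank 4; reducing to Smith normal form yields diagonal entries (1,1,1,1).

∂_2: C_2 → C_1 acts by ∂[p,q,r] = [q,r] − [p,r] + [p,q]. For instance
  ∂[0,1,3] = [1,3] − [0,3] + [0,1],
  ∂[1,2,3] = [2,3] − [1,3] + [1,2].
The 9×6 boundary matrix has rank 5 and Smith normal form diag(1,1,1,1,1).

Now H_k = ker ∂_k / im ∂_{k+1}, so:

  H_0: rank C_0 − rank ∂_1 = 5 − 4 = 1, and the invariant factors of ∂_1 are all 1, so H_0 ≅ Z.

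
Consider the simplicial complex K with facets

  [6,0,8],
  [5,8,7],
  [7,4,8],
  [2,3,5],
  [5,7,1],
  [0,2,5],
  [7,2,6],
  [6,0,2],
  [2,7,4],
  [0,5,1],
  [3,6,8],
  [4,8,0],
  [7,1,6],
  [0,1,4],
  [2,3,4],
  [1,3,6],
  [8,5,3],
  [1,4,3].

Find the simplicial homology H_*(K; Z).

Order the vertices as 0 < 1 < 2 < 3 < 4 < 5 < 6 < 7 < 8. Listing each simplex with vertices in this order, K has dimension 2 with simplices:

  0-simplices (9): [0], [1], [2], [3], [4], [5], [6], [7], [8]
  1-simplices (27): (27 of them)
  2-simplices (18): [0,1,4], [0,1,5], [0,2,5], [0,2,6], [0,4,8], [0,6,8], [1,3,4], [1,3,6], [1,5,7], [1,6,7], [2,3,4], [2,3,5], [2,4,7], [2,6,7], [3,5,8], [3,6,8], [4,7,8], [5,7,8]

Hence C_0 ≅ Z^9, C_1 ≅ Z^27, C_2 ≅ Z^18.

Boundary ∂_1: C_1 → C_0 is given by ∂[p,q] = [q] − [p].
The resulting 9×27 matrix has rank 8, and its Smith normal form has invariant factors (1,1,1,1,1,1,1,1).

Boundary ∂_2: C_2 → C_1 maps a triangle to the signed sum of its edges. For instance
  ∂[4,7,8] = [7,8] − [4,8] + [4,7],
  ∂[2,4,7] = [4,7] − [2,7] + [2,4].
This gives a 27×18 integer matrix of rank 17; reducing to Smith normal form yields diagonal entries (1,1,1,1,1,1,1,1,1,1,1,1,1,1,1,1,1).

Computing H_k = (kernel of ∂_k) / (image of ∂_{k+1}):

  H_0: rank C_0 − rank ∂_1 = 9 − 8 = 1, and the invariant factors of ∂_1 are all 1, so H_0 = Z.
  H_1: rank ker ∂_1 − rank ∂_2 = (27 − 8) − 17 = 2, and the invariant factors of ∂_2 are all 1, so H_1 = Z^2.
  H_2: rank ker ∂_2 − rank ∂_3 = (18 − 17) − 0 = 1, and there is no ∂_3, so H_2 = Z.

(K is a triangulation of the torus T^2.)

H_0 = Z,  H_1 = Z^2,  H_2 = Z.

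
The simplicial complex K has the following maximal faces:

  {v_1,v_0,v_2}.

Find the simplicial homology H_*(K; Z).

Order the vertices as v_0 < v_1 < v_2. Listing each simplex with vertices in this order, K has dimension 2 with simplices:

  0-simplices (3): [v_0], [v_1], [v_2]
  1-simplices (3): [v_0,v_1], [v_0,v_2], [v_1,v_2]
  2-simplices (1): [v_0,v_1,v_2]

giving chain groups C_0 ≅ Z^3, C_1 ≅ Z^3, C_2 ≅ Z^1.

Boundary ∂_1: C_1 → C_0 maps an edge to its endpoints' difference, ∂[p,q] = q − p. For instance
  ∂[v_0,v_1] = [v_1] − [v_0].
As a 3×3 matrix over Z this has rank 2, with invariant factors (1,1).

∂_2: C_2 → C_1 sends each 2-simplex [p,q,r] to [q,r] − [p,r] + [p,q]. For instance
  ∂[v_0,v_1,v_2] = [v_1,v_2] − [v_0,v_2] + [v_0,v_1].
This gives a 3×1 integer matrix of rank 1; reducing to Smith normal form yields diagonal entries (1).

Reading off H_k = ker ∂_k / im ∂_{k+1}:

  H_0: rank C_0 − rank ∂_1 = 3 − 2 = 1, and the invariant factors of ∂_1 are all 1, so H_0 ≅ Z.
  H_1: rank ker ∂_1 − rank ∂_2 = (3 − 2) − 1 = 0, and the invariant factors of ∂_2 are all 1, so H_1 ≅ 0.
  H_2: rank ker ∂_2 − rank ∂_3 = (1 − 1) − 0 = 0, and there is no ∂_3, so H_2 ≅ 0.

(K is a triangulation of the 2-simplex.)

H_0 = Z,  H_1 = 0,  H_2 = 0.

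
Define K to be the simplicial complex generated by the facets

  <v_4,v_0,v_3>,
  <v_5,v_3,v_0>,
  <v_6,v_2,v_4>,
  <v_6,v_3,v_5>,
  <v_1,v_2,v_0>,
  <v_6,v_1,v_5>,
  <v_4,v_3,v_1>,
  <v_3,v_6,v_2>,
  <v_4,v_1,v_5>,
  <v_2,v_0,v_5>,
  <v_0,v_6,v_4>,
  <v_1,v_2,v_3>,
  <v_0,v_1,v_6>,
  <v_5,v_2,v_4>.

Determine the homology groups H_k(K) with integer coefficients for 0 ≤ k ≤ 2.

Order the vertices as v_0 < v_1 < v_2 < v_3 < v_4 < v_5 < v_6. Listing each simplex with vertices in this order, K has dimension 2 with simplices:

  0-simplices (7): [v_0], [v_1], [v_2], [v_3], [v_4], [v_5], [v_6]
  1-simplices (21): (21 of them)
  2-simplices (14): (14 of them)

giving chain groups C_0 ≅ Z^7, C_1 ≅ Z^21, C_2 ≅ Z^14.

∂_1: C_1 → C_0 maps an edge to its endpoints' difference, ∂[p,q] = q − p. For instance
  ∂[v_5,v_6] = [v_6] − [v_5].
The resulting 7×21 matrix has rank 6, and its Smith normal form has invariant factors (1,1,1,1,1,1).

∂_2: C_2 → C_1 acts by ∂[p,q,r] = [q,r] − [p,r] + [p,q]. For instance
  ∂[v_0,v_4,v_6] = [v_4,v_6] − [v_0,v_6] + [v_0,v_4],
  ∂[v_2,v_4,v_6] = [v_4,v_6] − [v_2,v_6] + [v_2,v_4].
The 21×14 boundary matrix has rank 13 and Smith normal form diag(1,1,1,1,1,1,1,1,1,1,1,1,1).

Now H_k = ker ∂_k / im ∂_{k+1}, so:

  H_0: rank C_0 − rank ∂_1 = 7 − 6 = 1, and the invariant factors of ∂_1 are all 1, so H_0 ≅ Z.
  H_1: rank ker ∂_1 − rank ∂_2 = (21 − 6) − 13 = 2, and the invariant factors of ∂_2 are all 1, so H_1 ≅ Z^2.
  H_2: rank ker ∂_2 − rank ∂_3 = (14 − 13) − 0 = 1, and there is no ∂_3, so H_2 ≅ Z.

H_0 ≅ Z,  H_1 ≅ Z^2,  H_2 ≅ Z.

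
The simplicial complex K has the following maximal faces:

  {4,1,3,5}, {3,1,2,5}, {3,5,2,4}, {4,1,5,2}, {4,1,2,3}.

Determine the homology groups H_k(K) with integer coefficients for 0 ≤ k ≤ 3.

H_0 = Z,  H_1 = 0,  H_2 = 0,  H_3 = Z.

Fix the vertex order 1 < 2 < 3 < 4 < 5 and write every simplex with vertices in increasing order. Then dim K = 3 and the simplices of K are:

  0-simplices (5): [1], [2], [3], [4], [5]
  1-simplices (10): [1,2], [1,3], [1,4], [1,5], [2,3], [2,4], [2,5], [3,4], [3,5], [4,5]
  2-simplices (10): [1,2,3], [1,2,4], [1,2,5], [1,3,4], [1,3,5], [1,4,5], [2,3,4], [2,3,5], [2,4,5], [3,4,5]
  3-simplices (5): [1,2,3,4], [1,2,3,5], [1,2,4,5], [1,3,4,5], [2,3,4,5]

Hence C_0 ≅ Z^5, C_1 ≅ Z^10, C_2 ≅ Z^10, C_3 ≅ Z^5.

Boundary ∂_1: C_1 → C_0 sends each edge [p,q] (with p < q) to q − p.
This gives a 5×10 integer matrix of rank 4; reducing to Smith normal form yields diagonal entries (1,1,1,1).

Boundary ∂_2: C_2 → C_1 sends each 2-simplex [p,q,r] to [q,r] − [p,r] + [p,q]. For instance
  ∂[1,2,3] = [2,3] − [1,3] + [1,2],
  ∂[1,4,5] = [4,5] − [1,5] + [1,4].
The resulting 10×10 matrix has rank 6, and its Smith normal form has invariant factors (1,1,1,1,1,1).

∂_3: C_3 → C_2 sends each 3-simplex σ to the alternating sum Σ_i (−1)^i (σ with its i-th vertex removed). For instance
  ∂[1,3,4,5] = [3,4,5] − [1,4,5] + [1,3,5] − [1,3,4],
  ∂[1,2,3,4] = [2,3,4] − [1,3,4] + [1,2,4] − [1,2,3].
The 10×5 boundary matrix has rank 4 and Smith normal form diag(1,1,1,1).

Reading off H_k = ker ∂_k / im ∂_{k+1}:

  H_0: rank C_0 − rank ∂_1 = 5 − 4 = 1, and the invariant factors of ∂_1 are all 1, so H_0 ≅ Z.
  H_1: rank ker ∂_1 − rank ∂_2 = (10 − 4) − 6 = 0, and the invariant factors of ∂_2 are all 1, so H_1 ≅ 0.
  H_2: rank ker ∂_2 − rank ∂_3 = (10 − 6) − 4 = 0, and the invariant factors of ∂_3 are all 1, so H_2 ≅ 0.
  H_3: rank ker ∂_3 − rank ∂_4 = (5 − 4) − 0 = 1, and there is no ∂_4, so H_3 ≅ Z.

As a check, the Euler characteristic is 5 − 10 + 10 − 5 = 0, which agrees with 1 − 0 + 0 − 1 = 0.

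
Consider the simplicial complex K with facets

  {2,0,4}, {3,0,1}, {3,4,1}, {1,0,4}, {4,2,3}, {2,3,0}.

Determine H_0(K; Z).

Order the vertices as 0 < 1 < 2 < 3 < 4. Listing each simplex with vertices in this order, K has dimension 2 with simplices:

  0-simplices (5): [0], [1], [2], [3], [4]
  1-simplices (9): [0,1], [0,2], [0,3], [0,4], [1,3], [1,4], [2,3], [2,4], [3,4]
  2-simplices (6): [0,1,3], [0,1,4], [0,2,3], [0,2,4], [1,3,4], [2,3,4]

Hence C_0 ≅ Z^5, C_1 ≅ Z^9, C_2 ≅ Z^6.

The boundary map ∂_1: C_1 → C_0 maps an edge to its endpoints' difference, ∂[p,q] = q − p.
This gives a 5×9 integer matrix of rank 4; reducing to Smith normal form yields diagonal entries (1,1,1,1).

The boundary map ∂_2: C_2 → C_1 sends each 2-simplex [p,q,r] to [q,r] − [p,r] + [p,q]. For instance
  ∂[0,2,3] = [2,3] − [0,3] + [0,2],
  ∂[2,3,4] = [3,4] − [2,4] + [2,3].
The resulting 9×6 matrix has rank 5, and its Smith normal form has invariant factors (1,1,1,1,1).

Now H_k = ker ∂_k / im ∂_{k+1}, so:

  H_0: rank C_0 − rank ∂_1 = 5 − 4 = 1, and the invariant factors of ∂_1 are all 1, so H_0 = Z.

H_0 ≅ Z.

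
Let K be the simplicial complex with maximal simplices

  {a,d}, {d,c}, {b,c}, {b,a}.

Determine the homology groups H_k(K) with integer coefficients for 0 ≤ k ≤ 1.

H_0 = Z,  H_1 = Z.

Order the vertices as a < b < c < d. Listing each simplex with vertices in this order, K has dimension 1 with simplices:

  0-simplices (4): a, b, c, d
  1-simplices (4): ab, ad, bc, cd

Hence C_0 ≅ Z^4, C_1 ≅ Z^4.

Boundary ∂_1: C_1 → C_0 sends each edge [p,q] (with p < q) to q − p.
This gives a 4×4 integer matrix of rank 3; reducing to Smith normal form yields diagonal entries (1,1,1).

Now H_k = ker ∂_k / im ∂_{k+1}, so:

  H_0: rank C_0 − rank ∂_1 = 4 − 3 = 1, and the invariant factors of ∂_1 are all 1, so H_0 ≅ Z.
  H_1: rank ker ∂_1 − rank ∂_2 = (4 − 3) − 0 = 1, and there is no ∂_2, so H_1 ≅ Z.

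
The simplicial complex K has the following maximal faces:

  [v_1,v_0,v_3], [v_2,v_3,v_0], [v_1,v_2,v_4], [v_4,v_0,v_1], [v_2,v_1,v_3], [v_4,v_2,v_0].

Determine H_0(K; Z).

H_0 = Z.

K has 5 vertices, 9 edges, 6 triangles.
rank ∂_0 = 0, rank ∂_1 = 4 ⇒ b_0 = 5 − 0 − 4 = 1; all invariant factors of ∂_1 are 1 so no torsion. So H_0 ≅ Z.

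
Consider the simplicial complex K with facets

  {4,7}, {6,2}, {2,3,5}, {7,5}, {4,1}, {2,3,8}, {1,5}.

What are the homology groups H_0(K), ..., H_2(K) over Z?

H_0 ≅ Z,  H_1 ≅ Z,  H_2 = 0.

K has 8 vertices, 10 edges, 2 triangles.
rank ∂_0 = 0, rank ∂_1 = 7 ⇒ b_0 = 8 − 0 − 7 = 1; all invariant factors of ∂_1 are 1 so no torsion. So H_0 ≅ Z.
rank ∂_1 = 7, rank ∂_2 = 2 ⇒ b_1 = 10 − 7 − 2 = 1; all invariant factors of ∂_2 are 1 so no torsion. So H_1 ≅ Z.
rank ∂_2 = 2, rank ∂_3 = 0 ⇒ b_2 = 2 − 2 − 0 = 0. So H_2 ≅ 0.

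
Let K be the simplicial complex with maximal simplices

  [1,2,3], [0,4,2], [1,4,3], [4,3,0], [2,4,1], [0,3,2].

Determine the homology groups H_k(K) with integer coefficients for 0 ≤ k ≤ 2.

H_0 ≅ Z,  H_1 = 0,  H_2 ≅ Z.

Order the vertices as 0 < 1 < 2 < 3 < 4. Listing each simplex with vertices in this order, K has dimension 2 with simplices:

  0-simplices (5): [0], [1], [2], [3], [4]
  1-simplices (9): [0,2], [0,3], [0,4], [1,2], [1,3], [1,4], [2,3], [2,4], [3,4]
  2-simplices (6): [0,2,3], [0,2,4], [0,3,4], [1,2,3], [1,2,4], [1,3,4]

so the chain groups are C_0 ≅ Z^5, C_1 ≅ Z^9, C_2 ≅ Z^6.

Boundary ∂_1: C_1 → C_0 sends each edge [p,q] (with p < q) to q − p. For instance
  ∂[1,3] = [3] − [1].
As a 5×9 matrix over Z this has rank 4, with invariant factors (1,1,1,1).

Boundary ∂_2: C_2 → C_1 maps a triangle to the signed sum of its edges. For instance
  ∂[0,2,3] = [2,3] − [0,3] + [0,2],
  ∂[1,2,3] = [2,3] − [1,3] + [1,2].
The 9×6 boundary matrix has rank 5 and Smith normal form diag(1,1,1,1,1).

Reading off H_k = ker ∂_k / im ∂_{k+1}:

  H_0: rank C_0 − rank ∂_1 = 5 − 4 = 1, and the invariant factors of ∂_1 are all 1, so H_0 = Z.
  H_1: rank ker ∂_1 − rank ∂_2 = (9 − 4) − 5 = 0, and the invariant factors of ∂_2 are all 1, so H_1 = 0.
  H_2: rank ker ∂_2 − rank ∂_3 = (6 − 5) − 0 = 1, and there is no ∂_3, so H_2 = Z.

(K is a triangulation of the 2-sphere S^2.)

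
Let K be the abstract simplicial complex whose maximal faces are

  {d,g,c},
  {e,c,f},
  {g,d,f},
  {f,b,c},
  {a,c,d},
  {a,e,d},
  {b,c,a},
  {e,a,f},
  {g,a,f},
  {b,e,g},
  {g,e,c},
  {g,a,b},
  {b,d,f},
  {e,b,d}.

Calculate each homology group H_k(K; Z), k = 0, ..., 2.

H_0 = Z,  H_1 = Z^2,  H_2 = Z.

Order the vertices as a < b < c < d < e < f < g. Listing each simplex with vertices in this order, K has dimension 2 with simplices:

  0-simplices (7): a, b, c, d, e, f, g
  1-simplices (21): ab, ac, ad, ae, af, ag, bc, bd, be, bf, bg, cd, ce, cf, cg, de, df, dg, ef, eg, fg
  2-simplices (14): abc, abg, acd, ade, aef, afg, bcf, bde, bdf, beg, cdg, cef, ceg, dfg

so the chain groups are C_0 ≅ Z^7, C_1 ≅ Z^21, C_2 ≅ Z^14.

∂_1: C_1 → C_0 maps an edge to its endpoints' difference, ∂[p,q] = q − p.
This gives a 7×21 integer matrix of rank 6; reducing to Smith normal form yields diagonal entries (1,1,1,1,1,1).

The boundary map ∂_2: C_2 → C_1 sends each 2-simplex [p,q,r] to [q,r] − [p,r] + [p,q]. For instance
  ∂bde = de − be + bd,
  ∂beg = eg − bg + be.
The 21×14 boundary matrix has rank 13 and Smith normal form diag(1,1,1,1,1,1,1,1,1,1,1,1,1).

Now H_k = ker ∂_k / im ∂_{k+1}, so:

  H_0: rank C_0 − rank ∂_1 = 7 − 6 = 1, and the invariant factors of ∂_1 are all 1, so H_0 = Z.
  H_1: rank ker ∂_1 − rank ∂_2 = (21 − 6) − 13 = 2, and the invariant factors of ∂_2 are all 1, so H_1 = Z^2.
  H_2: rank ker ∂_2 − rank ∂_3 = (14 − 13) − 0 = 1, and there is no ∂_3, so H_2 = Z.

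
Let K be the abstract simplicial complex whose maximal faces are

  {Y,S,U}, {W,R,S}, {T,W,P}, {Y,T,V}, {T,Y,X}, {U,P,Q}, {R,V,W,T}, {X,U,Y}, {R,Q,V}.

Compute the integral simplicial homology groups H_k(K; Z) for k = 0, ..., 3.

Order the vertices as P < Q < R < S < T < U < V < W < X < Y. Listing each simplex with vertices in this order, K has dimension 3 with simplices:

  0-simplices (10): P, Q, R, S, T, U, V, W, X, Y
  1-simplices (23): PQ, PT, PU, PW, QR, QU, QV, RS, RT, RV, RW, SU, SW, SY, TV, TW, TX, TY, UX, UY, VW, VY, XY
  2-simplices (12): PQU, PTW, QRV, RSW, RTV, RTW, RVW, SUY, TVW, TVY, TXY, UXY
  3-simplices (1): RTVW

so the chain groups are C_0 ≅ Z^10, C_1 ≅ Z^23, C_2 ≅ Z^12, C_3 ≅ Z^1.

Boundary ∂_1: C_1 → C_0 is given by ∂[p,q] = [q] − [p].
As a 10×23 matrix over Z this has rank 9, with invariant factors (1,1,1,1,1,1,1,1,1).

Boundary ∂_2: C_2 → C_1 acts by ∂[p,q,r] = [q,r] − [p,r] + [p,q]. For instance
  ∂RSW = SW − RW + RS,
  ∂RTV = TV − RV + RT.
The 23×12 boundary matrix has rank 11 and Smith normal form diag(1,1,1,1,1,1,1,1,1,1,1).

∂_3: C_3 → C_2 sends each 3-simplex σ to the alternating sum Σ_i (−1)^i (σ with its i-th vertex removed). For instance
  ∂RTVW = TVW − RVW + RTW − RTV.
This gives a 12×1 integer matrix of rank 1; reducing to Smith normal form yields diagonal entries (1).

Computing H_k = (kernel of ∂_k) / (image of ∂_{k+1}):

  H_0: rank C_0 − rank ∂_1 = 10 − 9 = 1, and the invariant factors of ∂_1 are all 1, so H_0 ≅ Z.
  H_1: rank ker ∂_1 − rank ∂_2 = (23 − 9) − 11 = 3, and the invariant factors of ∂_2 are all 1, so H_1 ≅ Z^3.
  H_2: rank ker ∂_2 − rank ∂_3 = (12 − 11) − 1 = 0, and the invariant factors of ∂_3 are all 1, so H_2 ≅ 0.
  H_3: rank ker ∂_3 − rank ∂_4 = (1 − 1) − 0 = 0, and there is no ∂_4, so H_3 ≅ 0.

As a check, the Euler characteristic is 10 − 23 + 12 − 1 = -2, which agrees with 1 − 3 + 0 − 0 = -2.

H_0 = Z,  H_1 = Z^3,  H_2 = 0,  H_3 = 0.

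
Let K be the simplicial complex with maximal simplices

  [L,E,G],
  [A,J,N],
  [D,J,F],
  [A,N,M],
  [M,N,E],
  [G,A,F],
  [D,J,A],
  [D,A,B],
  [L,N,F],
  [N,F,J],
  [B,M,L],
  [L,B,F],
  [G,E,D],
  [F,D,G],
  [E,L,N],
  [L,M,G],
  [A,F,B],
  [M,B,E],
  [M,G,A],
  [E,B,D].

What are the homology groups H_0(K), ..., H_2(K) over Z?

H_0 = Z,  H_1 = Z ⊕ Z/2Z,  H_2 = 0.

Fix the vertex order A < B < D < E < F < G < J < L < M < N and write every simplex with vertices in increasing order. Then dim K = 2 and the simplices of K are:

  0-simplices (10): A, B, D, E, F, G, J, L, M, N
  1-simplices (30): AB, AD, AF, AG, AJ, AM, AN, BD, BE, BF, BL, BM, DE, DF, DG, DJ, EG, EL, EM, EN, FG, FJ, FL, FN, GL, GM, JN, LM, LN, MN
  2-simplices (20): ABD, ABF, ADJ, AFG, AGM, AJN, AMN, BDE, BEM, BFL, BLM, DEG, DFG, DFJ, EGL, ELN, EMN, FJN, FLN, GLM

Hence C_0 ≅ Z^10, C_1 ≅ Z^30, C_2 ≅ Z^20.

The boundary map ∂_1: C_1 → C_0 is given by ∂[p,q] = [q] − [p].
This gives a 10×30 integer matrix of rank 9; reducing to Smith normal form yields diagonal entries (1,1,1,1,1,1,1,1,1).

The boundary map ∂_2: C_2 → C_1 maps a triangle to the signed sum of its edges. For instance
  ∂EMN = MN − EN + EM,
  ∂ADJ = DJ − AJ + AD.
As a 30×20 matrix over Z this has rank 20, with invariant factors (1,1,1,1,1,1,1,1,1,1,1,1,1,1,1,1,1,1,1,2).

Reading off H_k = ker ∂_k / im ∂_{k+1}:

  H_0: rank C_0 − rank ∂_1 = 10 − 9 = 1, and the invariant factors of ∂_1 are all 1, so H_0 ≅ Z.
  H_1: rank ker ∂_1 − rank ∂_2 = (30 − 9) − 20 = 1, and ∂_2 has invariant factor 2 > 1, so H_1 ≅ Z ⊕ Z/2Z.
  H_2: rank ker ∂_2 − rank ∂_3 = (20 − 20) − 0 = 0, and there is no ∂_3, so H_2 ≅ 0.

As a check, the Euler characteristic is 10 − 30 + 20 = 0, which agrees with 1 − 1 + 0 = 0.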